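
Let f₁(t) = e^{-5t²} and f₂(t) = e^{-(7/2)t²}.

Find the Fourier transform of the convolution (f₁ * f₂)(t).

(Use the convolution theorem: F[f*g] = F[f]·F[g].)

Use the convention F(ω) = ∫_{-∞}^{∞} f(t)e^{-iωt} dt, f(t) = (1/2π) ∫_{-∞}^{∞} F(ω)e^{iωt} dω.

F[f₁*f₂](ω) = \frac{\sqrt{70} \pi e^{- \frac{17 \omega^{2}}{140}}}{35}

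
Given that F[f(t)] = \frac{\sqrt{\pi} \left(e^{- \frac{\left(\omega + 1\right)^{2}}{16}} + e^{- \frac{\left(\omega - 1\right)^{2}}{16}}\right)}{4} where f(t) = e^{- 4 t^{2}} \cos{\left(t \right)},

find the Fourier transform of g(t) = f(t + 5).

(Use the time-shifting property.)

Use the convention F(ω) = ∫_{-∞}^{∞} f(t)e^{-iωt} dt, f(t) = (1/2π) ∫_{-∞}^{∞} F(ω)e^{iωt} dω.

F[g](ω) = \frac{\sqrt{\pi} \left(e^{\frac{\omega}{4}} + 1\right) e^{- \frac{\omega^{2}}{16} - \frac{\omega}{8} + 5 i \omega - \frac{1}{16}}}{4}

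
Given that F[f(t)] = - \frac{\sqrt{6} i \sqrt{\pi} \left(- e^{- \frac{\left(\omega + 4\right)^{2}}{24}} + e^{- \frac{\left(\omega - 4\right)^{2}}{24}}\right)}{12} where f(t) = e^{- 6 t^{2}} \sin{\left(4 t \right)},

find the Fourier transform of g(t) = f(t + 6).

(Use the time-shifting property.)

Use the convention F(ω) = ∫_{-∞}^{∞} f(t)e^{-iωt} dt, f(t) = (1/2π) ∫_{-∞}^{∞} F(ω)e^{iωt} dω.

F[g](ω) = \frac{\sqrt{6} i \sqrt{\pi} \left(1 - e^{\frac{2 \omega}{3}}\right) e^{- \frac{\omega^{2}}{24} - \frac{\omega}{3} + 6 i \omega - \frac{2}{3}}}{12}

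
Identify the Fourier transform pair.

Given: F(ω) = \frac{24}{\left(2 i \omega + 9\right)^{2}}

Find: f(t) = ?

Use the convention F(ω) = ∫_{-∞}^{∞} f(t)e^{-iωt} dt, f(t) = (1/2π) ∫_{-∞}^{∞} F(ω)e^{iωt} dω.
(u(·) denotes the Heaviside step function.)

f(t) = 6 t e^{- \frac{9 t}{2}} u\left(t\right)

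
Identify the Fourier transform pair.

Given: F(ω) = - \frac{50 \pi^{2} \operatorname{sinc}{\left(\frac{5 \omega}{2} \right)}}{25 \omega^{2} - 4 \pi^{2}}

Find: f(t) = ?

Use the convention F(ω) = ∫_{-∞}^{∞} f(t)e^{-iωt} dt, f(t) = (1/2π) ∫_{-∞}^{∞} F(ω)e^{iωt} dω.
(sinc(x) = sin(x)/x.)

f(t) = 5 \left(\begin{cases} \cos^{2}{\left(\frac{\pi t}{5} \right)} & \text{for}\: \left|{t}\right| < \frac{5}{2} \\0 & \text{otherwise} \end{cases}\right)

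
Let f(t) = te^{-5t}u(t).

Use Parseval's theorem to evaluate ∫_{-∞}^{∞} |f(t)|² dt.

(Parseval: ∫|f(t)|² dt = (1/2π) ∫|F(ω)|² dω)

∫|f(t)|² dt = \frac{1}{500}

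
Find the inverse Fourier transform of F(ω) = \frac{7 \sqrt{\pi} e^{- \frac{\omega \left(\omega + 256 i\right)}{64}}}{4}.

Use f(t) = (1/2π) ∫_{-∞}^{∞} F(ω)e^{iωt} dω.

f(t) = 7 e^{- 16 \left(t - 4\right)^{2}}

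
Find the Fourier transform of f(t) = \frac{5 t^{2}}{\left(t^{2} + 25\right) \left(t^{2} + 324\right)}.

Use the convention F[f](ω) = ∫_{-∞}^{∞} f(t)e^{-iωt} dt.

F(ω) = \frac{5 \pi \left(18 - 5 e^{13 \left|{\omega}\right|}\right) e^{- 18 \left|{\omega}\right|}}{299}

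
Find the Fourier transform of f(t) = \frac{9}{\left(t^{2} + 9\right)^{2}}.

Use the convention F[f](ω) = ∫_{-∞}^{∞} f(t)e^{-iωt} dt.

F(ω) = \frac{\pi \left(3 \left|{\omega}\right| + 1\right) e^{- 3 \left|{\omega}\right|}}{6}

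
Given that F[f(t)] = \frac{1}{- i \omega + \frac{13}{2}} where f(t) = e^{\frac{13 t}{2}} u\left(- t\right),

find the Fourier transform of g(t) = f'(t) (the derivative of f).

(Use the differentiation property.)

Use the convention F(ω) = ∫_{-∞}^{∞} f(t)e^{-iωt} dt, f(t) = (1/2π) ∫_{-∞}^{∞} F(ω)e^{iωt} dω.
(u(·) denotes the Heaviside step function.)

F[g](ω) = - \frac{2 \omega}{2 \omega + 13 i}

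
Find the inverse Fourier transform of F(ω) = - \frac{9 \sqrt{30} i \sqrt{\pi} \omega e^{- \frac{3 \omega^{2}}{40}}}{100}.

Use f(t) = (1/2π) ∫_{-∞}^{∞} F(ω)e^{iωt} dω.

f(t) = 6 t e^{- \frac{10 t^{2}}{3}}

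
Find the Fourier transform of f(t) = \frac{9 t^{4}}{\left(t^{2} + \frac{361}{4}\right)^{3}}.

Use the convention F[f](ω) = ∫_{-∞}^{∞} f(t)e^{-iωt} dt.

F(ω) = \frac{9 \pi \left(361 \omega^{2} - 190 \left|{\omega}\right| + 12\right) e^{- \frac{19 \left|{\omega}\right|}{2}}}{304}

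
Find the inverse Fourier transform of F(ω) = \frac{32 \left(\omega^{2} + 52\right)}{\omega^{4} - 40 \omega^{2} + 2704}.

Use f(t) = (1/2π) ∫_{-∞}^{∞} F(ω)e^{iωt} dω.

f(t) = 4 e^{- 4 \left|{t}\right|} \cos{\left(6 \left|{t}\right| \right)}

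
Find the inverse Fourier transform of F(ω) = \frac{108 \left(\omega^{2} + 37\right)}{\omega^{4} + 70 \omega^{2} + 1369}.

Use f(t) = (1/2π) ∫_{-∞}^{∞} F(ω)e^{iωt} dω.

f(t) = 9 e^{- 6 \left|{t}\right|} \cos{\left(\left|{t}\right| \right)}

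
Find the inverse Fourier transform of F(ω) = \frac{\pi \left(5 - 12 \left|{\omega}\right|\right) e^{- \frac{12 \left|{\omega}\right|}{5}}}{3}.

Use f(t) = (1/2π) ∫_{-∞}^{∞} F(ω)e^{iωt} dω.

f(t) = \frac{8 t^{2}}{\left(t^{2} + \frac{144}{25}\right)^{2}}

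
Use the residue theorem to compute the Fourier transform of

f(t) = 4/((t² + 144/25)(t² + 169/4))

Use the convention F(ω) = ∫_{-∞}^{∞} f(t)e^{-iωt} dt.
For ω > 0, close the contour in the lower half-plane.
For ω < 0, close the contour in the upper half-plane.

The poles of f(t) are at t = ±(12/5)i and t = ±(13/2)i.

Let g(z) = f(z)e^{-iωz}; for large |z| the factor e^{-iωz} decays in the lower half-plane when ω > 0 and in the upper half-plane when ω < 0.

Case ω > 0 (lower half-plane, clockwise contour ⇒ F(ω) = -2πi·ΣRes):
  Res_{z = - \frac{12 i}{5}} g(z) = \frac{250 i e^{- \frac{12 \omega}{5}}}{10947}
  Res_{z = - \frac{13 i}{2}} g(z) = - \frac{400 i e^{- \frac{13 \omega}{2}}}{47437}
  F(ω) = -2πi·ΣRes = - \frac{800 \pi e^{- \frac{13 \omega}{2}}}{47437} + \frac{500 \pi e^{- \frac{12 \omega}{5}}}{10947}

Case ω < 0 (upper half-plane, counterclockwise contour ⇒ F(ω) = +2πi·ΣRes):
  Res_{z = \frac{12 i}{5}} g(z) = - \frac{250 i e^{\frac{12 \omega}{5}}}{10947}
  Res_{z = \frac{13 i}{2}} g(z) = \frac{400 i e^{\frac{13 \omega}{2}}}{47437}
  F(ω) = 2πi·ΣRes = \frac{100 \pi \left(65 e^{\frac{12 \omega}{5}} - 24 e^{\frac{13 \omega}{2}}\right)}{142311}

Both cases combine into a single formula in |ω|:

F(ω) = - \frac{800 \pi e^{- \frac{13 \left|{\omega}\right|}{2}}}{47437} + \frac{500 \pi e^{- \frac{12 \left|{\omega}\right|}{5}}}{10947}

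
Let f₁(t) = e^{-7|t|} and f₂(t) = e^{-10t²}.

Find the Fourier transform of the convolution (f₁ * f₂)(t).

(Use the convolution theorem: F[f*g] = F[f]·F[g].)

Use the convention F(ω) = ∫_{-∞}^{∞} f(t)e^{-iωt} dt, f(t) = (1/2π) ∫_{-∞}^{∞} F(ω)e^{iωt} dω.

F[f₁*f₂](ω) = \frac{7 \sqrt{10} \sqrt{\pi} e^{- \frac{\omega^{2}}{40}}}{5 \left(\omega^{2} + 49\right)}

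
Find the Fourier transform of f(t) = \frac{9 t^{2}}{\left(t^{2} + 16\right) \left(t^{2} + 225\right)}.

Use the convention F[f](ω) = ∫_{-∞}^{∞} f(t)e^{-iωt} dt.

F(ω) = \frac{9 \pi \left(15 - 4 e^{11 \left|{\omega}\right|}\right) e^{- 15 \left|{\omega}\right|}}{209}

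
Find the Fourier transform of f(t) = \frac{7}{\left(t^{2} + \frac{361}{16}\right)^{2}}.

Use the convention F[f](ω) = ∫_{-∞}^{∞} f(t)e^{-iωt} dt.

F(ω) = \frac{56 \pi \left(19 \left|{\omega}\right| + 4\right) e^{- \frac{19 \left|{\omega}\right|}{4}}}{6859}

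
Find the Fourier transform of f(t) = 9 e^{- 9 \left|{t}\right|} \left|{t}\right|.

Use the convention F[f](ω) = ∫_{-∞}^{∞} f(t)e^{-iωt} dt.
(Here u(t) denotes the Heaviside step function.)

F(ω) = \frac{18 \left(81 - \omega^{2}\right)}{\left(\omega^{2} + 81\right)^{2}}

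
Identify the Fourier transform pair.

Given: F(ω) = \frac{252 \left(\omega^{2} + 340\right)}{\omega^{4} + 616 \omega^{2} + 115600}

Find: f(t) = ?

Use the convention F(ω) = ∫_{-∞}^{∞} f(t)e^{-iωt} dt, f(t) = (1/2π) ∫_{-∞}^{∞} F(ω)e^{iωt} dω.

f(t) = 7 e^{- 18 \left|{t}\right|} \cos{\left(4 \left|{t}\right| \right)}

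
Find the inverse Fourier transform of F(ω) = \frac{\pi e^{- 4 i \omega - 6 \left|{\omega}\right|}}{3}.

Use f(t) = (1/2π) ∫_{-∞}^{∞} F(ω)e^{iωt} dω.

f(t) = \frac{2}{\left(t - 4\right)^{2} + 36}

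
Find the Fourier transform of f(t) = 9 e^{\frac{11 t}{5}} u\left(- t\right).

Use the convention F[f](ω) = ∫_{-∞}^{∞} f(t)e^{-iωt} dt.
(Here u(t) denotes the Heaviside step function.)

F(ω) = - \frac{45}{5 i \omega - 11}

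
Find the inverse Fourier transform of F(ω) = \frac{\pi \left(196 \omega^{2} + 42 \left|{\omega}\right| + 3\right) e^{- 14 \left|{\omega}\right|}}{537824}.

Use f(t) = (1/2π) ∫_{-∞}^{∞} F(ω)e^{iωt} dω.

f(t) = \frac{8}{\left(t^{2} + 196\right)^{3}}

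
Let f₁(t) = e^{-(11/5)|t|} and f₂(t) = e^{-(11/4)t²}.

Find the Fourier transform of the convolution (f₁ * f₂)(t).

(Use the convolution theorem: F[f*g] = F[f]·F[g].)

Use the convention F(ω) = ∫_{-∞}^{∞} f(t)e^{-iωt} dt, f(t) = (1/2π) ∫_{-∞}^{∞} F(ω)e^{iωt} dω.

F[f₁*f₂](ω) = \frac{20 \sqrt{11} \sqrt{\pi} e^{- \frac{\omega^{2}}{11}}}{25 \omega^{2} + 121}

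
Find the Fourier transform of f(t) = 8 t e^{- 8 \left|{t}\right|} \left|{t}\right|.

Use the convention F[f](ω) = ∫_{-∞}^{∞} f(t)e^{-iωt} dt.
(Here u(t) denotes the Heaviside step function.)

F(ω) = \frac{32 i \omega \left(\omega^{2} - 192\right)}{\left(\omega^{2} + 64\right)^{3}}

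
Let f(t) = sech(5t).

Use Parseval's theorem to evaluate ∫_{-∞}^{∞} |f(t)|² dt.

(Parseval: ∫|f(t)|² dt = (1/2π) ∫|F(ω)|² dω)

∫|f(t)|² dt = \frac{2}{5}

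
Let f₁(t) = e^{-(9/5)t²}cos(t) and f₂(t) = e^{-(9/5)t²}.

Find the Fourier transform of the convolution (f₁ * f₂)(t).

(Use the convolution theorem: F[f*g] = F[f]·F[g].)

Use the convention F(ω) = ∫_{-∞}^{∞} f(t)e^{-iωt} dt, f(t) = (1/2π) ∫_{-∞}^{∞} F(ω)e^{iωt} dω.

F[f₁*f₂](ω) = \frac{5 \pi \left(e^{\frac{5 \omega}{9}} + 1\right) e^{- \frac{5 \omega^{2}}{18} - \frac{5 \omega}{18} - \frac{5}{36}}}{18}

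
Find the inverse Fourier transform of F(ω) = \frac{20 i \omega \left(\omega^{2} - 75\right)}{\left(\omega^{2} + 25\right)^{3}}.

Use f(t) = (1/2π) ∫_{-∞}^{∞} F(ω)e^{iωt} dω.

f(t) = 5 t e^{- 5 \left|{t}\right|} \left|{t}\right|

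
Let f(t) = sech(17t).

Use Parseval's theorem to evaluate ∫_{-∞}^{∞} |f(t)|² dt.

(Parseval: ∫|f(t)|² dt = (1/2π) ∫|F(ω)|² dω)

∫|f(t)|² dt = \frac{2}{17}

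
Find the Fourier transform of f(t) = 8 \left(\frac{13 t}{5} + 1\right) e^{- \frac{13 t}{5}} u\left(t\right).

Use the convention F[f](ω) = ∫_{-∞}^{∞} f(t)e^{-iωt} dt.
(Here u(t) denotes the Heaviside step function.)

F(ω) = \frac{40 \left(- 5 i \omega - 26\right)}{25 \omega^{2} - 130 i \omega - 169}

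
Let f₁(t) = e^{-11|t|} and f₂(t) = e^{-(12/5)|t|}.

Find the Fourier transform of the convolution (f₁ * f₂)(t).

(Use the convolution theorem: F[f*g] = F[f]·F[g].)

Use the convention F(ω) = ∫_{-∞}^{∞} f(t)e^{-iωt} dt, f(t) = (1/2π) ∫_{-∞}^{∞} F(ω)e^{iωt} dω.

F[f₁*f₂](ω) = \frac{2640}{\left(\omega^{2} + 121\right) \left(25 \omega^{2} + 144\right)}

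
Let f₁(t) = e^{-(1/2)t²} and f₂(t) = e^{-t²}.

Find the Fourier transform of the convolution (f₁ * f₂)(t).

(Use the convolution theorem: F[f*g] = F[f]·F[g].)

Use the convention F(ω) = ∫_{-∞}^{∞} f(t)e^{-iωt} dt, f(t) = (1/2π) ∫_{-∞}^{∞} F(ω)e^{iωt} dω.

F[f₁*f₂](ω) = \sqrt{2} \pi e^{- \frac{3 \omega^{2}}{4}}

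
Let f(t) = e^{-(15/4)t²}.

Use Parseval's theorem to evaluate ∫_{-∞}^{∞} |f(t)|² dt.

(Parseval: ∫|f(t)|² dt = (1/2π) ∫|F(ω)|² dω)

∫|f(t)|² dt = \frac{\sqrt{30} \sqrt{\pi}}{15}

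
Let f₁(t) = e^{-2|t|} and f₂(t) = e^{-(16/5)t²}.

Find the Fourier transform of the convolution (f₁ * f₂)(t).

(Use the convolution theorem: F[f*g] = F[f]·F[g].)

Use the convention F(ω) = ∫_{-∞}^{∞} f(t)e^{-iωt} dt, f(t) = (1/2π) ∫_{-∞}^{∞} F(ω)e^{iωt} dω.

F[f₁*f₂](ω) = \frac{\sqrt{5} \sqrt{\pi} e^{- \frac{5 \omega^{2}}{64}}}{\omega^{2} + 4}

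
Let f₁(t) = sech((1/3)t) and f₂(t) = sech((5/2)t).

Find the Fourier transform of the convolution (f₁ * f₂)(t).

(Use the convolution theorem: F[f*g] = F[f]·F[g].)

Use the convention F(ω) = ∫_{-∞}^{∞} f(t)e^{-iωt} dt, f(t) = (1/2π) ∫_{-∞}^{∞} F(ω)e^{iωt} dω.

F[f₁*f₂](ω) = \frac{6 \pi^{2}}{5 \cosh{\left(\frac{\pi \omega}{5} \right)} \cosh{\left(\frac{3 \pi \omega}{2} \right)}}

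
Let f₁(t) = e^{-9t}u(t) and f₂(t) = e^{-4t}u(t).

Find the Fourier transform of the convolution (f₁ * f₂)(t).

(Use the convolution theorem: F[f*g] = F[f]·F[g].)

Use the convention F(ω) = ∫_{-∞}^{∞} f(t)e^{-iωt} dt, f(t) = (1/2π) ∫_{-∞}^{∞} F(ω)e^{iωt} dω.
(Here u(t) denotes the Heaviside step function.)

F[f₁*f₂](ω) = \frac{1}{\left(i \omega + 4\right) \left(i \omega + 9\right)}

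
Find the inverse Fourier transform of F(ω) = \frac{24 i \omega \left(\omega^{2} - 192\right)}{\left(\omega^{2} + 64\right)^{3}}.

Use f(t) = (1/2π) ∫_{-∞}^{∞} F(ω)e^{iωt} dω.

f(t) = 6 t e^{- 8 \left|{t}\right|} \left|{t}\right|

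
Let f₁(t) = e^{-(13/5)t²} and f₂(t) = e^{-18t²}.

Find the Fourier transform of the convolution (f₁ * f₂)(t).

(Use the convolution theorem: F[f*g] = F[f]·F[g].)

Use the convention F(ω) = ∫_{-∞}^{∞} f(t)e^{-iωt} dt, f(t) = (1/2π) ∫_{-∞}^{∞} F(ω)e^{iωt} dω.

F[f₁*f₂](ω) = \frac{\sqrt{130} \pi e^{- \frac{103 \omega^{2}}{936}}}{78}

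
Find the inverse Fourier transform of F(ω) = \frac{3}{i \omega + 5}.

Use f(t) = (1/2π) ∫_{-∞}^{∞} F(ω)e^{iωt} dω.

f(t) = 3 e^{- 5 t} u\left(t\right)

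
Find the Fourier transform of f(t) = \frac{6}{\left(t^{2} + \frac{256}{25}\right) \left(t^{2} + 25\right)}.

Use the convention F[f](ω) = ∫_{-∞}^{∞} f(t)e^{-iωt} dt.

F(ω) = - \frac{10 \pi e^{- 5 \left|{\omega}\right|}}{123} + \frac{125 \pi e^{- \frac{16 \left|{\omega}\right|}{5}}}{984}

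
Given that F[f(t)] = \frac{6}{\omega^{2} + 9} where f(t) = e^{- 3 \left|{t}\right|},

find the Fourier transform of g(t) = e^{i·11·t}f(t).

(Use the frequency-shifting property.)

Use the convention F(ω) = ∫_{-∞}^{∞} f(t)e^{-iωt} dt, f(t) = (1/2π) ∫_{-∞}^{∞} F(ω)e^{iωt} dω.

F[g](ω) = \frac{6}{\left(\omega - 11\right)^{2} + 9}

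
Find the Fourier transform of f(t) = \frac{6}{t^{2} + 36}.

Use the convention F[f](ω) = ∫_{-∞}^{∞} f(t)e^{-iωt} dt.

F(ω) = \pi e^{- 6 \left|{\omega}\right|}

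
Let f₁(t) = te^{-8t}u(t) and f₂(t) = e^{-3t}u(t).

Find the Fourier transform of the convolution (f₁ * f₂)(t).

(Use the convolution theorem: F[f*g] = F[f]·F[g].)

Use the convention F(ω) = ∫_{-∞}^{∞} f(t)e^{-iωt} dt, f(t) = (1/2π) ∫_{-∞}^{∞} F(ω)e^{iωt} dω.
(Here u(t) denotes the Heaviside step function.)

F[f₁*f₂](ω) = \frac{1}{\left(i \omega + 3\right) \left(i \omega + 8\right)^{2}}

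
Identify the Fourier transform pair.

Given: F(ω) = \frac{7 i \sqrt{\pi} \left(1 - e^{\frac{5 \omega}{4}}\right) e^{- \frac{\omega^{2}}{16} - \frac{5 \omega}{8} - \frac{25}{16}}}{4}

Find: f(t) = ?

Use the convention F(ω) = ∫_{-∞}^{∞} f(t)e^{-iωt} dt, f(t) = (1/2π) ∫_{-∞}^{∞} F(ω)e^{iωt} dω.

f(t) = 7 e^{- 4 t^{2}} \sin{\left(5 t \right)}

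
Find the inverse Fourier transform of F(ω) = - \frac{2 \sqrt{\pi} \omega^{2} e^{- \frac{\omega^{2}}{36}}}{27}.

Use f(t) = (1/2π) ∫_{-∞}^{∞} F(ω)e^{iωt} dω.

f(t) = 2 \left(36 t^{2} - 2\right) e^{- 9 t^{2}}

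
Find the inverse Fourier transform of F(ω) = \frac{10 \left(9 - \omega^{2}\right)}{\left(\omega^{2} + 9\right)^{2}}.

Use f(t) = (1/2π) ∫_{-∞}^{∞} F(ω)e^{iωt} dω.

f(t) = 5 e^{- 3 \left|{t}\right|} \left|{t}\right|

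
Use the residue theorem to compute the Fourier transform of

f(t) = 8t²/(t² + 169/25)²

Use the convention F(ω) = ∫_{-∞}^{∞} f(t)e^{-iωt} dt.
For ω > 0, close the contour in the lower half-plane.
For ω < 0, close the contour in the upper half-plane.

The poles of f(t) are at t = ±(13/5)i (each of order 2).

Let g(z) = f(z)e^{-iωz}; for large |z| the factor e^{-iωz} decays in the lower half-plane when ω > 0 and in the upper half-plane when ω < 0.

Case ω > 0 (lower half-plane, clockwise contour ⇒ F(ω) = -2πi·ΣRes):
  Res_{z = - \frac{13 i}{5}} g(z) = i \left(\frac{10}{13} - 2 \omega\right) e^{- \frac{13 \omega}{5}} (pole of order 2)
  F(ω) = -2πi·ΣRes = \frac{4 \pi \left(5 - 13 \omega\right) e^{- \frac{13 \omega}{5}}}{13}

Case ω < 0 (upper half-plane, counterclockwise contour ⇒ F(ω) = +2πi·ΣRes):
  Res_{z = \frac{13 i}{5}} g(z) = i \left(- 2 \omega - \frac{10}{13}\right) e^{\frac{13 \omega}{5}} (pole of order 2)
  F(ω) = 2πi·ΣRes = \frac{4 \pi \left(13 \omega + 5\right) e^{\frac{13 \omega}{5}}}{13}

Both cases combine into a single formula in |ω|:

F(ω) = \frac{4 \pi \left(5 - 13 \left|{\omega}\right|\right) e^{- \frac{13 \left|{\omega}\right|}{5}}}{13}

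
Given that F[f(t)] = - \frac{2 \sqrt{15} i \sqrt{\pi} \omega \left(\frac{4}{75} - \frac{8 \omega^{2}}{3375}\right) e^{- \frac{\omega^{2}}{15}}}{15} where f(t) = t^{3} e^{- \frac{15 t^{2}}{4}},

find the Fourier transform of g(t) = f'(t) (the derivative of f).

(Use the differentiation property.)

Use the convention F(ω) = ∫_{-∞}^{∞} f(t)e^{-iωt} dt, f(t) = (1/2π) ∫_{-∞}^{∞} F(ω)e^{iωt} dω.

F[g](ω) = \frac{8 \sqrt{15} \sqrt{\pi} \omega^{2} \left(45 - 2 \omega^{2}\right) e^{- \frac{\omega^{2}}{15}}}{50625}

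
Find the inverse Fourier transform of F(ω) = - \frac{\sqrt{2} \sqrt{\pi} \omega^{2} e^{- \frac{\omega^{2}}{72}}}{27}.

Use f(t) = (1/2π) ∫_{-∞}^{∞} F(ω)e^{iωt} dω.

f(t) = 4 \left(72 t^{2} - 2\right) e^{- 18 t^{2}}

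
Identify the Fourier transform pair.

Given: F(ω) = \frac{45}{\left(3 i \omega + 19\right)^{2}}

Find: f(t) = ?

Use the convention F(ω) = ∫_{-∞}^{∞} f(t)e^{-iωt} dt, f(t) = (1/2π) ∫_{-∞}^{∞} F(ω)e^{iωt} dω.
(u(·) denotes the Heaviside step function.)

f(t) = 5 t e^{- \frac{19 t}{3}} u\left(t\right)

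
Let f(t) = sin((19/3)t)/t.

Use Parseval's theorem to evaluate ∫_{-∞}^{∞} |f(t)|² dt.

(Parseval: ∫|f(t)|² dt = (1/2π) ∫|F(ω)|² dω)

∫|f(t)|² dt = \frac{19 \pi}{3}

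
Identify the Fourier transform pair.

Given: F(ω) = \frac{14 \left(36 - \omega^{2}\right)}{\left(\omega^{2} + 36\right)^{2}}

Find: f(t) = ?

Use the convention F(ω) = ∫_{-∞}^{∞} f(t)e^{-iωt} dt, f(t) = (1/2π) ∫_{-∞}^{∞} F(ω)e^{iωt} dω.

f(t) = 7 e^{- 6 \left|{t}\right|} \left|{t}\right|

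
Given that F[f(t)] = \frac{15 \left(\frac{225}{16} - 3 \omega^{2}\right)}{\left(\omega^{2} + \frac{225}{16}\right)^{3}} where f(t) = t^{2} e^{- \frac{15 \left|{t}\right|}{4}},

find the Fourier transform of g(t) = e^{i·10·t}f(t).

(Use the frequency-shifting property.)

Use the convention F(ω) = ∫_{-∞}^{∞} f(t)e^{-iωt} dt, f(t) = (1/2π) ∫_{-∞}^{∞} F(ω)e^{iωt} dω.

F[g](ω) = \frac{11520 \left(75 - 16 \left(\omega - 10\right)^{2}\right)}{\left(16 \left(\omega - 10\right)^{2} + 225\right)^{3}}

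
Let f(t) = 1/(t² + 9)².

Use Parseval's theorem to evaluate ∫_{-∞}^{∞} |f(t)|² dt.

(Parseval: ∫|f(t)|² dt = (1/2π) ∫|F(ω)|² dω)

∫|f(t)|² dt = \frac{5 \pi}{34992}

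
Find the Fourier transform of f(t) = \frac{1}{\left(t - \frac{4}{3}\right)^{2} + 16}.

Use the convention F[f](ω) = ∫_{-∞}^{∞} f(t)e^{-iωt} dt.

F(ω) = \frac{\pi e^{- \frac{4 i \omega}{3} - 4 \left|{\omega}\right|}}{4}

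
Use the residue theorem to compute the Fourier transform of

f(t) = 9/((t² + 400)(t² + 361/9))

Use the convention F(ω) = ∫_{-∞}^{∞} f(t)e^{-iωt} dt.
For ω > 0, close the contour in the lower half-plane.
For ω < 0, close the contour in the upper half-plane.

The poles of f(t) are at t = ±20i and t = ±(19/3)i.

Let g(z) = f(z)e^{-iωz}; for large |z| the factor e^{-iωz} decays in the lower half-plane when ω > 0 and in the upper half-plane when ω < 0.

Case ω > 0 (lower half-plane, clockwise contour ⇒ F(ω) = -2πi·ΣRes):
  Res_{z = - 20 i} g(z) = - \frac{81 i e^{- 20 \omega}}{129560}
  Res_{z = - \frac{19 i}{3}} g(z) = \frac{243 i e^{- \frac{19 \omega}{3}}}{123082}
  F(ω) = -2πi·ΣRes = - \frac{81 \pi e^{- 20 \omega}}{64780} + \frac{243 \pi e^{- \frac{19 \omega}{3}}}{61541}

Case ω < 0 (upper half-plane, counterclockwise contour ⇒ F(ω) = +2πi·ΣRes):
  Res_{z = 20 i} g(z) = \frac{81 i e^{20 \omega}}{129560}
  Res_{z = \frac{19 i}{3}} g(z) = - \frac{243 i e^{\frac{19 \omega}{3}}}{123082}
  F(ω) = 2πi·ΣRes = \frac{81 \pi \left(60 e^{\frac{19 \omega}{3}} - 19 e^{20 \omega}\right)}{1230820}

Both cases combine into a single formula in |ω|:

F(ω) = - \frac{81 \pi e^{- 20 \left|{\omega}\right|}}{64780} + \frac{243 \pi e^{- \frac{19 \left|{\omega}\right|}{3}}}{61541}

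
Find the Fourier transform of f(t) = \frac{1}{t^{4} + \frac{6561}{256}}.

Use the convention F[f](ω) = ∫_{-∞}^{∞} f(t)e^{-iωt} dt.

F(ω) = \frac{64 \pi e^{- \frac{9 \sqrt{2} \left|{\omega}\right|}{8}} \sin{\left(\frac{9 \sqrt{2} \left|{\omega}\right|}{8} + \frac{\pi}{4} \right)}}{729}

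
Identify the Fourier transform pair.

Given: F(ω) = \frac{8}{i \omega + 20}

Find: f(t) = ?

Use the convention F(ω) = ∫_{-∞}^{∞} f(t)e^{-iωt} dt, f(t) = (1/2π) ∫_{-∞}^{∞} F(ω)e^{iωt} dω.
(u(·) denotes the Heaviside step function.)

f(t) = 8 e^{- 20 t} u\left(t\right)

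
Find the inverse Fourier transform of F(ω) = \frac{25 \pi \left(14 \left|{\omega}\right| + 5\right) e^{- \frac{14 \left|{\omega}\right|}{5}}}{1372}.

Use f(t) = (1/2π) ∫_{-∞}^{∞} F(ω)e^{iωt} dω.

f(t) = \frac{4}{\left(t^{2} + \frac{196}{25}\right)^{2}}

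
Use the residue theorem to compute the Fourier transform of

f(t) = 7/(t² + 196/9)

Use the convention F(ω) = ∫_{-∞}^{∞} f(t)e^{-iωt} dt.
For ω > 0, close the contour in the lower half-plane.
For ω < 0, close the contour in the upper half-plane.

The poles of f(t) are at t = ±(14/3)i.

Let g(z) = f(z)e^{-iωz}; for large |z| the factor e^{-iωz} decays in the lower half-plane when ω > 0 and in the upper half-plane when ω < 0.

Case ω > 0 (lower half-plane, clockwise contour ⇒ F(ω) = -2πi·ΣRes):
  Res_{z = - \frac{14 i}{3}} g(z) = \frac{3 i e^{- \frac{14 \omega}{3}}}{4}
  F(ω) = -2πi·ΣRes = \frac{3 \pi e^{- \frac{14 \omega}{3}}}{2}

Case ω < 0 (upper half-plane, counterclockwise contour ⇒ F(ω) = +2πi·ΣRes):
  Res_{z = \frac{14 i}{3}} g(z) = - \frac{3 i e^{\frac{14 \omega}{3}}}{4}
  F(ω) = 2πi·ΣRes = \frac{3 \pi e^{\frac{14 \omega}{3}}}{2}

Both cases combine into a single formula in |ω|:

F(ω) = \frac{3 \pi e^{- \frac{14 \left|{\omega}\right|}{3}}}{2}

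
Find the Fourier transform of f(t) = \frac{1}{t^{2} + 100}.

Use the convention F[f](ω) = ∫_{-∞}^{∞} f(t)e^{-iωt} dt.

F(ω) = \frac{\pi e^{- 10 \left|{\omega}\right|}}{10}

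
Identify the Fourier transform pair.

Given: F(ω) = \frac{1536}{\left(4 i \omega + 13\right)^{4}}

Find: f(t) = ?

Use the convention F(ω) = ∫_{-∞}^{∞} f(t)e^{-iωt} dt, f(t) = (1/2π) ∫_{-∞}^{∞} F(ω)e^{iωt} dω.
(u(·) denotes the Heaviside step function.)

f(t) = t^{3} e^{- \frac{13 t}{4}} u\left(t\right)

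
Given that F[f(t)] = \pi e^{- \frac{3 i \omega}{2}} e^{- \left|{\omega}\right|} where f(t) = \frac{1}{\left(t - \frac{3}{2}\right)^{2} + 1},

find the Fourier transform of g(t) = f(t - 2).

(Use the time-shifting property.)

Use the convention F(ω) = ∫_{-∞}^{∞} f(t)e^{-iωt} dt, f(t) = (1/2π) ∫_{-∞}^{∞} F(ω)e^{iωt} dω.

F[g](ω) = \pi e^{- \frac{7 i \omega}{2} - \left|{\omega}\right|}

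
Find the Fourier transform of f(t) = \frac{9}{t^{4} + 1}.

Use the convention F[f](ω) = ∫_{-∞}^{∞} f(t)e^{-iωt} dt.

F(ω) = 9 \pi e^{- \frac{\sqrt{2} \left|{\omega}\right|}{2}} \sin{\left(\frac{\sqrt{2} \left|{\omega}\right|}{2} + \frac{\pi}{4} \right)}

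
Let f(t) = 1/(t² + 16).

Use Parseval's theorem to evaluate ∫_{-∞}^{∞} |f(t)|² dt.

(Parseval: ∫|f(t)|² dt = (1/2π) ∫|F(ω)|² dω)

∫|f(t)|² dt = \frac{\pi}{128}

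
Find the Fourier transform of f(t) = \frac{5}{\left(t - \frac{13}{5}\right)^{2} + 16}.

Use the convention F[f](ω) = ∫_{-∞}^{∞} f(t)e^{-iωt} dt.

F(ω) = \frac{5 \pi e^{- \frac{13 i \omega}{5} - 4 \left|{\omega}\right|}}{4}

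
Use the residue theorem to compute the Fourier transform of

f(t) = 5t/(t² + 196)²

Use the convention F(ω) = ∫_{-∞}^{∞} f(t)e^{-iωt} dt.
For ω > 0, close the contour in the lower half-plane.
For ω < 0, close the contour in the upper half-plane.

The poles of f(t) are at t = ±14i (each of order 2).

Let g(z) = f(z)e^{-iωz}; for large |z| the factor e^{-iωz} decays in the lower half-plane when ω > 0 and in the upper half-plane when ω < 0.

Case ω > 0 (lower half-plane, clockwise contour ⇒ F(ω) = -2πi·ΣRes):
  Res_{z = - 14 i} g(z) = \frac{5 \omega e^{- 14 \omega}}{56} (pole of order 2)
  F(ω) = -2πi·ΣRes = - \frac{5 i \pi \omega e^{- 14 \omega}}{28}

Case ω < 0 (upper half-plane, counterclockwise contour ⇒ F(ω) = +2πi·ΣRes):
  Res_{z = 14 i} g(z) = - \frac{5 \omega e^{14 \omega}}{56} (pole of order 2)
  F(ω) = 2πi·ΣRes = - \frac{5 i \pi \omega e^{14 \omega}}{28}

Both cases combine into a single formula in |ω|:

F(ω) = - \frac{5 i \pi \omega e^{- 14 \left|{\omega}\right|}}{28}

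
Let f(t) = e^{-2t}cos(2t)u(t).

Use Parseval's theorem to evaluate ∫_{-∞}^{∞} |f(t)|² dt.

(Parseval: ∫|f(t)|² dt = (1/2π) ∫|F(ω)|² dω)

∫|f(t)|² dt = \frac{3}{16}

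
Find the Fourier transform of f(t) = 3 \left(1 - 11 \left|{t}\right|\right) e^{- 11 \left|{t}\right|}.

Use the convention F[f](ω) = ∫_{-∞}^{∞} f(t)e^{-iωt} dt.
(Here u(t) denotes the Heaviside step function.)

F(ω) = \frac{132 \omega^{2}}{\left(\omega^{2} + 121\right)^{2}}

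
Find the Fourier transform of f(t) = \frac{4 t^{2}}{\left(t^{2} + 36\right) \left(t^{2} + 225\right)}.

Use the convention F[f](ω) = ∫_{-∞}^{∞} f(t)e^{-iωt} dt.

F(ω) = \frac{4 \pi \left(5 - 2 e^{9 \left|{\omega}\right|}\right) e^{- 15 \left|{\omega}\right|}}{63}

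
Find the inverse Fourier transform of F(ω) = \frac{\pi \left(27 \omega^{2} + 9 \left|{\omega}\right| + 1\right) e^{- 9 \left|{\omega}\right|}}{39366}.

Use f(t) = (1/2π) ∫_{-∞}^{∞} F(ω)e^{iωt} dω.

f(t) = \frac{4}{\left(t^{2} + 81\right)^{3}}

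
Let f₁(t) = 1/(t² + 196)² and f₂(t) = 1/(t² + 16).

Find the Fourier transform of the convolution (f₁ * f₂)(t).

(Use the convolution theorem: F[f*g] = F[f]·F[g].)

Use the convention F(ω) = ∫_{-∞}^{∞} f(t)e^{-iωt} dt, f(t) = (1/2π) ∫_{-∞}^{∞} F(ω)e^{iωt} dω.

F[f₁*f₂](ω) = \frac{\pi^{2} \left(14 \left|{\omega}\right| + 1\right) e^{- 18 \left|{\omega}\right|}}{21952}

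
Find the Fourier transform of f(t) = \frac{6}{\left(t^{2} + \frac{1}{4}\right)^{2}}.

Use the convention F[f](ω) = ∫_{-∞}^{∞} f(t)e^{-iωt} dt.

F(ω) = 12 \pi \left(\left|{\omega}\right| + 2\right) e^{- \frac{\left|{\omega}\right|}{2}}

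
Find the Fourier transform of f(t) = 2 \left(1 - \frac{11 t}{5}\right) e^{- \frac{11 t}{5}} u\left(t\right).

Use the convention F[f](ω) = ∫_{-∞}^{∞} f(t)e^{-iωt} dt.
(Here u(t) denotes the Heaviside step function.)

F(ω) = \frac{50 i \omega}{- 25 \omega^{2} + 110 i \omega + 121}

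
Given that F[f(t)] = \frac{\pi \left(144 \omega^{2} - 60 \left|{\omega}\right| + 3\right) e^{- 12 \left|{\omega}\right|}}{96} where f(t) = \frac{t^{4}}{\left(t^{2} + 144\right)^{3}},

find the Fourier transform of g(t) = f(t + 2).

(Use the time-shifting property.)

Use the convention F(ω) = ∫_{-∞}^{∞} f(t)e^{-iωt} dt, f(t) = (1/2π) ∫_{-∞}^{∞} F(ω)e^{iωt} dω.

F[g](ω) = \frac{\pi \left(48 \omega^{2} - 20 \left|{\omega}\right| + 1\right) e^{2 i \omega - 12 \left|{\omega}\right|}}{32}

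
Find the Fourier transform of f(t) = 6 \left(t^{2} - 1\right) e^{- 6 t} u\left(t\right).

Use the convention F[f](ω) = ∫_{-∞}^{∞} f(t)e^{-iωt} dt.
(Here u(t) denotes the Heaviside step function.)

F(ω) = \frac{6 \left(2 i \omega - \left(i \omega + 6\right)^{3} + 12\right)}{\left(i \omega + 6\right)^{4}}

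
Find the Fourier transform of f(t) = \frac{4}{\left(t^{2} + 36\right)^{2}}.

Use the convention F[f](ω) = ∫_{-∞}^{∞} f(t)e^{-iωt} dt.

F(ω) = \frac{\pi \left(6 \left|{\omega}\right| + 1\right) e^{- 6 \left|{\omega}\right|}}{108}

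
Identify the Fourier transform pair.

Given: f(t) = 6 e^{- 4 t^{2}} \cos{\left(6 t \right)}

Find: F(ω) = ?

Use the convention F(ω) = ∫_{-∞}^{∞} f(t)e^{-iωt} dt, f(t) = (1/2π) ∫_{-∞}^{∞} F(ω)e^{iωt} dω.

F(ω) = \frac{3 \sqrt{\pi} \left(e^{\frac{3 \omega}{2}} + 1\right) e^{- \frac{\omega^{2}}{16} - \frac{3 \omega}{4} - \frac{9}{4}}}{2}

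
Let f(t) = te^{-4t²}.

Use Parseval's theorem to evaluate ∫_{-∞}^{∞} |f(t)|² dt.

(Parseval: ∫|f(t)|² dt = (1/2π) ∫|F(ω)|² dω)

∫|f(t)|² dt = \frac{\sqrt{2} \sqrt{\pi}}{64}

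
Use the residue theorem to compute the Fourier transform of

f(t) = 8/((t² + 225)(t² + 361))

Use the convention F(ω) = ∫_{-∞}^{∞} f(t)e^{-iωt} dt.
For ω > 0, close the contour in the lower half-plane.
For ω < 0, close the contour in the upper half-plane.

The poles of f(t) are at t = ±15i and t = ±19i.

Let g(z) = f(z)e^{-iωz}; for large |z| the factor e^{-iωz} decays in the lower half-plane when ω > 0 and in the upper half-plane when ω < 0.

Case ω > 0 (lower half-plane, clockwise contour ⇒ F(ω) = -2πi·ΣRes):
  Res_{z = - 15 i} g(z) = \frac{i e^{- 15 \omega}}{510}
  Res_{z = - 19 i} g(z) = - \frac{i e^{- 19 \omega}}{646}
  F(ω) = -2πi·ΣRes = \frac{\pi \left(19 e^{4 \omega} - 15\right) e^{- 19 \omega}}{4845}

Case ω < 0 (upper half-plane, counterclockwise contour ⇒ F(ω) = +2πi·ΣRes):
  Res_{z = 15 i} g(z) = - \frac{i e^{15 \omega}}{510}
  Res_{z = 19 i} g(z) = \frac{i e^{19 \omega}}{646}
  F(ω) = 2πi·ΣRes = \frac{\pi \left(19 - 15 e^{4 \omega}\right) e^{15 \omega}}{4845}

Both cases combine into a single formula in |ω|:

F(ω) = \frac{\pi \left(19 e^{4 \left|{\omega}\right|} - 15\right) e^{- 19 \left|{\omega}\right|}}{4845}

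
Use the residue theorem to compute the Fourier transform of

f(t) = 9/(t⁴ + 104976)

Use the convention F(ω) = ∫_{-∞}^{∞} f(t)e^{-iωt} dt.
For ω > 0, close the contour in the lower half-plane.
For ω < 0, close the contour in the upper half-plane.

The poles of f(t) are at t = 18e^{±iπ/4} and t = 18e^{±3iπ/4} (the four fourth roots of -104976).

Let g(z) = f(z)e^{-iωz}; for large |z| the factor e^{-iωz} decays in the lower half-plane when ω > 0 and in the upper half-plane when ω < 0.

Case ω > 0 (lower half-plane, clockwise contour ⇒ F(ω) = -2πi·ΣRes):
  Res_{z = - 9 \sqrt{2} - 9 \sqrt{2} i} g(z) = \frac{\sqrt{2} i \left(1 - i\right) e^{9 \sqrt{2} \omega \left(-1 + i\right)}}{5184}
  Res_{z = 9 \sqrt{2} - 9 \sqrt{2} i} g(z) = \frac{\sqrt{2} i \left(1 + i\right) e^{- 9 \sqrt{2} \omega \left(1 + i\right)}}{5184}
  F(ω) = -2πi·ΣRes = \frac{\sqrt{2} \pi \left(1 - i\right) \left(e^{18 \sqrt{2} i \omega} + i\right) e^{- 9 \sqrt{2} \omega \left(1 + i\right)}}{2592} = \frac{\pi e^{- 9 \sqrt{2} \omega} \sin{\left(9 \sqrt{2} \omega + \frac{\pi}{4} \right)}}{648}

Case ω < 0 (upper half-plane, counterclockwise contour ⇒ F(ω) = +2πi·ΣRes):
  Res_{z = 9 \sqrt{2} + 9 \sqrt{2} i} g(z) = \frac{\sqrt{2} i \left(-1 + i\right) e^{9 \sqrt{2} \omega \left(1 - i\right)}}{5184}
  Res_{z = - 9 \sqrt{2} + 9 \sqrt{2} i} g(z) = \frac{\sqrt{2} \left(1 - i\right) e^{9 \sqrt{2} \omega \left(1 + i\right)}}{5184}
  F(ω) = 2πi·ΣRes = - \frac{\sqrt{2} i \pi \left(i \left(1 - i\right) e^{9 \sqrt{2} \omega \left(1 - i\right)} - \left(1 - i\right) e^{9 \sqrt{2} \omega \left(1 + i\right)}\right)}{2592} = \frac{\pi e^{9 \sqrt{2} \omega} \cos{\left(9 \sqrt{2} \omega + \frac{\pi}{4} \right)}}{648}

Both cases combine into a single formula in |ω|:

F(ω) = \frac{\pi e^{- 9 \sqrt{2} \left|{\omega}\right|} \sin{\left(9 \sqrt{2} \left|{\omega}\right| + \frac{\pi}{4} \right)}}{648}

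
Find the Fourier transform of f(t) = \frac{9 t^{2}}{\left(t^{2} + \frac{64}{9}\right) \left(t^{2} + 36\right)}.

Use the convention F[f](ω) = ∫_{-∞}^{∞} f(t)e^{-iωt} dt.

F(ω) = \frac{243 \pi e^{- 6 \left|{\omega}\right|}}{130} - \frac{54 \pi e^{- \frac{8 \left|{\omega}\right|}{3}}}{65}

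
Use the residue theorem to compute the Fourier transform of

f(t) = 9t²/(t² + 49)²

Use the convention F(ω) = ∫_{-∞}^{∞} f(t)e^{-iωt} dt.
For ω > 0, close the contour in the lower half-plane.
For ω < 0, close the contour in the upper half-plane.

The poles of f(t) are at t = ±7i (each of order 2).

Let g(z) = f(z)e^{-iωz}; for large |z| the factor e^{-iωz} decays in the lower half-plane when ω > 0 and in the upper half-plane when ω < 0.

Case ω > 0 (lower half-plane, clockwise contour ⇒ F(ω) = -2πi·ΣRes):
  Res_{z = - 7 i} g(z) = \frac{9 i \left(1 - 7 \omega\right) e^{- 7 \omega}}{28} (pole of order 2)
  F(ω) = -2πi·ΣRes = \frac{9 \pi \left(1 - 7 \omega\right) e^{- 7 \omega}}{14}

Case ω < 0 (upper half-plane, counterclockwise contour ⇒ F(ω) = +2πi·ΣRes):
  Res_{z = 7 i} g(z) = \frac{9 i \left(- 7 \omega - 1\right) e^{7 \omega}}{28} (pole of order 2)
  F(ω) = 2πi·ΣRes = \frac{9 \pi \left(7 \omega + 1\right) e^{7 \omega}}{14}

Both cases combine into a single formula in |ω|:

F(ω) = \frac{9 \pi \left(1 - 7 \left|{\omega}\right|\right) e^{- 7 \left|{\omega}\right|}}{14}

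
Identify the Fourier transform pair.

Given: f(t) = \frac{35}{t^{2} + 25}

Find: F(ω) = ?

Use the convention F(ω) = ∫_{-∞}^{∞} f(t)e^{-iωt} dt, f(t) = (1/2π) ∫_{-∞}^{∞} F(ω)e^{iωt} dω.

F(ω) = 7 \pi e^{- 5 \left|{\omega}\right|}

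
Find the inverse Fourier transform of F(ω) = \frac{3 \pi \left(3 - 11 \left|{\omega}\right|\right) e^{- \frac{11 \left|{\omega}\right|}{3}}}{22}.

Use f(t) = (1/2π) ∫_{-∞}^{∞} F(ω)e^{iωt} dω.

f(t) = \frac{3 t^{2}}{\left(t^{2} + \frac{121}{9}\right)^{2}}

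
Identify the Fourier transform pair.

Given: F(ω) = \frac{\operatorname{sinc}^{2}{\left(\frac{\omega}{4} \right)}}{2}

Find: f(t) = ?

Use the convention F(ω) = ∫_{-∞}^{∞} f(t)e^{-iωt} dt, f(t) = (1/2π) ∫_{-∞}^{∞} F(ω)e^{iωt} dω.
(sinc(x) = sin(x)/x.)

f(t) = \begin{cases} 1 - 2 \left|{t}\right| & \text{for}\: \left|{t}\right| < \frac{1}{2} \\0 & \text{otherwise} \end{cases}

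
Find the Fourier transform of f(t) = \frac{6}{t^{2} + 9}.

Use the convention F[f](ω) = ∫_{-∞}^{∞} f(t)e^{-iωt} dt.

F(ω) = 2 \pi e^{- 3 \left|{\omega}\right|}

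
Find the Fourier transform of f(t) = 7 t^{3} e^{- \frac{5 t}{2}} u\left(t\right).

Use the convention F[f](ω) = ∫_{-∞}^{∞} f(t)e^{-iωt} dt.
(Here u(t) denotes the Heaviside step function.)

F(ω) = \frac{672}{\left(2 i \omega + 5\right)^{4}}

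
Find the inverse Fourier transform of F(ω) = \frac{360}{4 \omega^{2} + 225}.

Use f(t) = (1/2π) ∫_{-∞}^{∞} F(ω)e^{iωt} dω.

f(t) = 6 e^{- \frac{15 \left|{t}\right|}{2}}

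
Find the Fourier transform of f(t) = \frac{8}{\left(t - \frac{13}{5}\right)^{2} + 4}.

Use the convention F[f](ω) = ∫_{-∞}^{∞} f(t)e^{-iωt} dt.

F(ω) = 4 \pi e^{- \frac{13 i \omega}{5} - 2 \left|{\omega}\right|}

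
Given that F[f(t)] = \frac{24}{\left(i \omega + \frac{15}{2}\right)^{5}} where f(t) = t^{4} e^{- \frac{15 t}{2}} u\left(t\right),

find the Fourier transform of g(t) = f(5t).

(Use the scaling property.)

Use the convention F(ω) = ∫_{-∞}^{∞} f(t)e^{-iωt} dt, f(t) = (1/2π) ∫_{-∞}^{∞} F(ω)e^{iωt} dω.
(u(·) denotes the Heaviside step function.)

F[g](ω) = \frac{480000}{\left(2 i \omega + 75\right)^{5}}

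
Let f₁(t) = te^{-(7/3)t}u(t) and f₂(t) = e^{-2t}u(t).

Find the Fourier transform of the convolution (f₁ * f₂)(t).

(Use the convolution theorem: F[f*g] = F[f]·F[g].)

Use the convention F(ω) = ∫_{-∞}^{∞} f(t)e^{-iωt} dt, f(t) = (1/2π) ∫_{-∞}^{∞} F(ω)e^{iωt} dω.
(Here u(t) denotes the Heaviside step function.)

F[f₁*f₂](ω) = \frac{9}{\left(i \omega + 2\right) \left(3 i \omega + 7\right)^{2}}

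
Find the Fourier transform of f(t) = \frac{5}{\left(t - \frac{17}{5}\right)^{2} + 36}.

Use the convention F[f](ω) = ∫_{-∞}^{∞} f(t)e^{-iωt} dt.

F(ω) = \frac{5 \pi e^{- \frac{17 i \omega}{5} - 6 \left|{\omega}\right|}}{6}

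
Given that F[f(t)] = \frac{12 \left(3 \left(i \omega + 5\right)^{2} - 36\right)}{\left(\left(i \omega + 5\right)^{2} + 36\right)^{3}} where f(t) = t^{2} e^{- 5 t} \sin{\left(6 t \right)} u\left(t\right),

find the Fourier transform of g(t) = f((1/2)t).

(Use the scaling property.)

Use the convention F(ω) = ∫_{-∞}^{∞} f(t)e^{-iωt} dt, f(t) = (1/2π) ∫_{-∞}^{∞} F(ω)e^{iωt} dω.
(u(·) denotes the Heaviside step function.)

F[g](ω) = \frac{72 \left(\left(2 i \omega + 5\right)^{2} - 12\right)}{\left(\left(2 i \omega + 5\right)^{2} + 36\right)^{3}}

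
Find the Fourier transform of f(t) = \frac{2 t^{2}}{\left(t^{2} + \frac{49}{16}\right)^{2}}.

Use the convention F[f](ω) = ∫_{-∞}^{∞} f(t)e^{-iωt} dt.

F(ω) = \frac{\pi \left(4 - 7 \left|{\omega}\right|\right) e^{- \frac{7 \left|{\omega}\right|}{4}}}{7}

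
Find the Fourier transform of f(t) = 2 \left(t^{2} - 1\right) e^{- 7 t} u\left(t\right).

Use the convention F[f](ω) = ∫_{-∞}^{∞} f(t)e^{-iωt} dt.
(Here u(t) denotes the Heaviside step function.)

F(ω) = \frac{2 \left(2 i \omega - \left(i \omega + 7\right)^{3} + 14\right)}{\left(i \omega + 7\right)^{4}}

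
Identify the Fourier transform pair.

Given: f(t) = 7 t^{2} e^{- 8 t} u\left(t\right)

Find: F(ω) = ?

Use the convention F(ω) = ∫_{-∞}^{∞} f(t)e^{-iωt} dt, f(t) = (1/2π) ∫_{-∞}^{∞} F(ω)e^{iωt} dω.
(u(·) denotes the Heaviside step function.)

F(ω) = \frac{14}{\left(i \omega + 8\right)^{3}}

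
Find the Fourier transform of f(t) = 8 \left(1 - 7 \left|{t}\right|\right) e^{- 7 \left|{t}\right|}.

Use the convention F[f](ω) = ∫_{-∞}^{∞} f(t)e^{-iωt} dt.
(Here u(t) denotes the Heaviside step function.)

F(ω) = \frac{224 \omega^{2}}{\left(\omega^{2} + 49\right)^{2}}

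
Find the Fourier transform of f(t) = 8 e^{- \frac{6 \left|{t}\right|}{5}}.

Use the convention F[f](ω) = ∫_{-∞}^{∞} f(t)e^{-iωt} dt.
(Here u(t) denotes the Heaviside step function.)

F(ω) = \frac{480}{25 \omega^{2} + 36}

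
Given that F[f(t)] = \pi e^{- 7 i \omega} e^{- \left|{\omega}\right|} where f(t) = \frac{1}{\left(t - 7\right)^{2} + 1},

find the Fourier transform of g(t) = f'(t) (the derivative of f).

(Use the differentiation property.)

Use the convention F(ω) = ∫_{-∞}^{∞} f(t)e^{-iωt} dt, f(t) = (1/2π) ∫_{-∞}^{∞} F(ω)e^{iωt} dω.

F[g](ω) = i \pi \omega e^{- 7 i \omega - \left|{\omega}\right|}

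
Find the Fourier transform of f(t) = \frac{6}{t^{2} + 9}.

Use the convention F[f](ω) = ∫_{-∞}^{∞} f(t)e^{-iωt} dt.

F(ω) = 2 \pi e^{- 3 \left|{\omega}\right|}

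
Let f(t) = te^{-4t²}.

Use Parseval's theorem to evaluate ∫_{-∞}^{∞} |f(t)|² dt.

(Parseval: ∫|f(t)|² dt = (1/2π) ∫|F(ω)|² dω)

∫|f(t)|² dt = \frac{\sqrt{2} \sqrt{\pi}}{64}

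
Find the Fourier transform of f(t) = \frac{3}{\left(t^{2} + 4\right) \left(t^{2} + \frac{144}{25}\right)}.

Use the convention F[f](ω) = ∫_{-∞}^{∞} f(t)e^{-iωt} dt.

F(ω) = \frac{75 \pi e^{- 2 \left|{\omega}\right|}}{88} - \frac{125 \pi e^{- \frac{12 \left|{\omega}\right|}{5}}}{176}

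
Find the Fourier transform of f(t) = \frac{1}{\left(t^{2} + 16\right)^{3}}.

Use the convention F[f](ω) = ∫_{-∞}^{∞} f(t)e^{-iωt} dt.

F(ω) = \frac{\pi \left(16 \omega^{2} + 12 \left|{\omega}\right| + 3\right) e^{- 4 \left|{\omega}\right|}}{8192}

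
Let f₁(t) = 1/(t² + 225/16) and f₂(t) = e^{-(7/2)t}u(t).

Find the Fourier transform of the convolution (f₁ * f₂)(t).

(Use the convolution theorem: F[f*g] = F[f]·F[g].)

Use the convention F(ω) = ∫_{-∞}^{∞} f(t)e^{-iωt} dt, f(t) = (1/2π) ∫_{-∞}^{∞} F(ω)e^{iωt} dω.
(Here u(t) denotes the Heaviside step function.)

F[f₁*f₂](ω) = \frac{8 \pi e^{- \frac{15 \left|{\omega}\right|}{4}}}{15 \left(2 i \omega + 7\right)}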